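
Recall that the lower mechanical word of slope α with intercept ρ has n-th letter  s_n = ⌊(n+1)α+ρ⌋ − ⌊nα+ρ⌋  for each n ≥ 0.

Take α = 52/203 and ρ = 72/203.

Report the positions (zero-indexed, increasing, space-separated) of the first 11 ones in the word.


2 6 10 14 18 22 25 29 33 37 41

n=0: ⌊124/203⌋−⌊72/203⌋ = 0−0 = 0
n=1: ⌊176/203⌋−⌊124/203⌋ = 0−0 = 0
n=2: ⌊228/203⌋−⌊176/203⌋ = 1−0 = 1  ← one
n=3: ⌊280/203⌋−⌊228/203⌋ = 1−1 = 0
n=4: ⌊332/203⌋−⌊280/203⌋ = 1−1 = 0
n=5: ⌊384/203⌋−⌊332/203⌋ = 1−1 = 0
n=6: ⌊436/203⌋−⌊384/203⌋ = 2−1 = 1  ← one
n=7: ⌊488/203⌋−⌊436/203⌋ = 2−2 = 0
n=8: ⌊540/203⌋−⌊488/203⌋ = 2−2 = 0
n=9: ⌊592/203⌋−⌊540/203⌋ = 2−2 = 0
n=10: ⌊644/203⌋−⌊592/203⌋ = 3−2 = 1  ← one
n=11: ⌊696/203⌋−⌊644/203⌋ = 3−3 = 0
n=12: ⌊748/203⌋−⌊696/203⌋ = 3−3 = 0
n=13: ⌊800/203⌋−⌊748/203⌋ = 3−3 = 0
n=14: ⌊852/203⌋−⌊800/203⌋ = 4−3 = 1  ← one
n=15: ⌊904/203⌋−⌊852/203⌋ = 4−4 = 0
n=16: ⌊956/203⌋−⌊904/203⌋ = 4−4 = 0
n=17: ⌊1008/203⌋−⌊956/203⌋ = 4−4 = 0
n=18: ⌊1060/203⌋−⌊1008/203⌋ = 5−4 = 1  ← one
n=19: ⌊1112/203⌋−⌊1060/203⌋ = 5−5 = 0
n=20: ⌊1164/203⌋−⌊1112/203⌋ = 5−5 = 0
n=21: ⌊1216/203⌋−⌊1164/203⌋ = 5−5 = 0
n=22: ⌊1268/203⌋−⌊1216/203⌋ = 6−5 = 1  ← one
n=23: ⌊1320/203⌋−⌊1268/203⌋ = 6−6 = 0
n=24: ⌊1372/203⌋−⌊1320/203⌋ = 6−6 = 0
n=25: ⌊1424/203⌋−⌊1372/203⌋ = 7−6 = 1  ← one
n=26: ⌊1476/203⌋−⌊1424/203⌋ = 7−7 = 0
n=27: ⌊1528/203⌋−⌊1476/203⌋ = 7−7 = 0
n=28: ⌊1580/203⌋−⌊1528/203⌋ = 7−7 = 0
n=29: ⌊1632/203⌋−⌊1580/203⌋ = 8−7 = 1  ← one
n=30: ⌊1684/203⌋−⌊1632/203⌋ = 8−8 = 0
n=31: ⌊1736/203⌋−⌊1684/203⌋ = 8−8 = 0
n=32: ⌊1788/203⌋−⌊1736/203⌋ = 8−8 = 0
n=33: ⌊1840/203⌋−⌊1788/203⌋ = 9−8 = 1  ← one
n=34: ⌊1892/203⌋−⌊1840/203⌋ = 9−9 = 0
n=35: ⌊1944/203⌋−⌊1892/203⌋ = 9−9 = 0
n=36: ⌊1996/203⌋−⌊1944/203⌋ = 9−9 = 0
n=37: ⌊2048/203⌋−⌊1996/203⌋ = 10−9 = 1  ← one
n=38: ⌊2100/203⌋−⌊2048/203⌋ = 10−10 = 0
n=39: ⌊2152/203⌋−⌊2100/203⌋ = 10−10 = 0
n=40: ⌊2204/203⌋−⌊2152/203⌋ = 10−10 = 0
n=41: ⌊2256/203⌋−⌊2204/203⌋ = 11−10 = 1  ← one
positions of the first 11 ones: 2 6 10 14 18 22 25 29 33 37 41


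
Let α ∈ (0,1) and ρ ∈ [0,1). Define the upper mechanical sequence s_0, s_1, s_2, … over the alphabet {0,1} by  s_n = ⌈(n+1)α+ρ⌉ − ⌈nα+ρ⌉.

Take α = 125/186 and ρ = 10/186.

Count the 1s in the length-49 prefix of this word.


32

#1s = Σ_{n=0}^{48} s_n = Σ_{n=0}^{48} (⌈(n+1)α+ρ⌉ − ⌈nα+ρ⌉)
the sum telescopes: every ⌈nα+ρ⌉ with 0 < n < 49 appears once with + and once with −, leaving ⌈49α+ρ⌉ − ⌈0·α+ρ⌉
49α + ρ = (49·125 + 10) / 186 = 6135/186
ρ = 10/186
⌈6135/186⌉ = 33,  ⌈10/186⌉ = 1
#1s = 33 − 1 = 32


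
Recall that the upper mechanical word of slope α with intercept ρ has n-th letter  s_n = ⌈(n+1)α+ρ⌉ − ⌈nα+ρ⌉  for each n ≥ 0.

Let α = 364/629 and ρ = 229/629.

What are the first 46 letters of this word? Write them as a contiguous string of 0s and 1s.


n=0: ⌈(1·364+229)/629⌉ − ⌈(0·364+229)/629⌉ = ⌈593/629⌉ − ⌈229/629⌉ = 1 − 1 = 0
n=1: ⌈(2·364+229)/629⌉ − ⌈(1·364+229)/629⌉ = ⌈957/629⌉ − ⌈593/629⌉ = 2 − 1 = 1
n=2: ⌈(3·364+229)/629⌉ − ⌈(2·364+229)/629⌉ = ⌈1321/629⌉ − ⌈957/629⌉ = 3 − 2 = 1
n=3: ⌈(4·364+229)/629⌉ − ⌈(3·364+229)/629⌉ = ⌈1685/629⌉ − ⌈1321/629⌉ = 3 − 3 = 0
n=4: ⌈(5·364+229)/629⌉ − ⌈(4·364+229)/629⌉ = ⌈2049/629⌉ − ⌈1685/629⌉ = 4 − 3 = 1
n=5: ⌈(6·364+229)/629⌉ − ⌈(5·364+229)/629⌉ = ⌈2413/629⌉ − ⌈2049/629⌉ = 4 − 4 = 0
n=6: ⌈(7·364+229)/629⌉ − ⌈(6·364+229)/629⌉ = ⌈2777/629⌉ − ⌈2413/629⌉ = 5 − 4 = 1
n=7: ⌈(8·364+229)/629⌉ − ⌈(7·364+229)/629⌉ = ⌈3141/629⌉ − ⌈2777/629⌉ = 5 − 5 = 0
n=8: ⌈(9·364+229)/629⌉ − ⌈(8·364+229)/629⌉ = ⌈3505/629⌉ − ⌈3141/629⌉ = 6 − 5 = 1
n=9: ⌈(10·364+229)/629⌉ − ⌈(9·364+229)/629⌉ = ⌈3869/629⌉ − ⌈3505/629⌉ = 7 − 6 = 1
n=10: ⌈(11·364+229)/629⌉ − ⌈(10·364+229)/629⌉ = ⌈4233/629⌉ − ⌈3869/629⌉ = 7 − 7 = 0
n=11: ⌈(12·364+229)/629⌉ − ⌈(11·364+229)/629⌉ = ⌈4597/629⌉ − ⌈4233/629⌉ = 8 − 7 = 1
n=12: ⌈(13·364+229)/629⌉ − ⌈(12·364+229)/629⌉ = ⌈4961/629⌉ − ⌈4597/629⌉ = 8 − 8 = 0
n=13: ⌈(14·364+229)/629⌉ − ⌈(13·364+229)/629⌉ = ⌈5325/629⌉ − ⌈4961/629⌉ = 9 − 8 = 1
n=14: ⌈(15·364+229)/629⌉ − ⌈(14·364+229)/629⌉ = ⌈5689/629⌉ − ⌈5325/629⌉ = 10 − 9 = 1
n=15: ⌈(16·364+229)/629⌉ − ⌈(15·364+229)/629⌉ = ⌈6053/629⌉ − ⌈5689/629⌉ = 10 − 10 = 0
n=16: ⌈(17·364+229)/629⌉ − ⌈(16·364+229)/629⌉ = ⌈6417/629⌉ − ⌈6053/629⌉ = 11 − 10 = 1
n=17: ⌈(18·364+229)/629⌉ − ⌈(17·364+229)/629⌉ = ⌈6781/629⌉ − ⌈6417/629⌉ = 11 − 11 = 0
n=18: ⌈(19·364+229)/629⌉ − ⌈(18·364+229)/629⌉ = ⌈7145/629⌉ − ⌈6781/629⌉ = 12 − 11 = 1
n=19: ⌈(20·364+229)/629⌉ − ⌈(19·364+229)/629⌉ = ⌈7509/629⌉ − ⌈7145/629⌉ = 12 − 12 = 0
n=20: ⌈(21·364+229)/629⌉ − ⌈(20·364+229)/629⌉ = ⌈7873/629⌉ − ⌈7509/629⌉ = 13 − 12 = 1
n=21: ⌈(22·364+229)/629⌉ − ⌈(21·364+229)/629⌉ = ⌈8237/629⌉ − ⌈7873/629⌉ = 14 − 13 = 1
n=22: ⌈(23·364+229)/629⌉ − ⌈(22·364+229)/629⌉ = ⌈8601/629⌉ − ⌈8237/629⌉ = 14 − 14 = 0
n=23: ⌈(24·364+229)/629⌉ − ⌈(23·364+229)/629⌉ = ⌈8965/629⌉ − ⌈8601/629⌉ = 15 − 14 = 1
n=24: ⌈(25·364+229)/629⌉ − ⌈(24·364+229)/629⌉ = ⌈9329/629⌉ − ⌈8965/629⌉ = 15 − 15 = 0
n=25: ⌈(26·364+229)/629⌉ − ⌈(25·364+229)/629⌉ = ⌈9693/629⌉ − ⌈9329/629⌉ = 16 − 15 = 1
n=26: ⌈(27·364+229)/629⌉ − ⌈(26·364+229)/629⌉ = ⌈10057/629⌉ − ⌈9693/629⌉ = 16 − 16 = 0
n=27: ⌈(28·364+229)/629⌉ − ⌈(27·364+229)/629⌉ = ⌈10421/629⌉ − ⌈10057/629⌉ = 17 − 16 = 1
n=28: ⌈(29·364+229)/629⌉ − ⌈(28·364+229)/629⌉ = ⌈10785/629⌉ − ⌈10421/629⌉ = 18 − 17 = 1
n=29: ⌈(30·364+229)/629⌉ − ⌈(29·364+229)/629⌉ = ⌈11149/629⌉ − ⌈10785/629⌉ = 18 − 18 = 0
n=30: ⌈(31·364+229)/629⌉ − ⌈(30·364+229)/629⌉ = ⌈11513/629⌉ − ⌈11149/629⌉ = 19 − 18 = 1
n=31: ⌈(32·364+229)/629⌉ − ⌈(31·364+229)/629⌉ = ⌈11877/629⌉ − ⌈11513/629⌉ = 19 − 19 = 0
n=32: ⌈(33·364+229)/629⌉ − ⌈(32·364+229)/629⌉ = ⌈12241/629⌉ − ⌈11877/629⌉ = 20 − 19 = 1
n=33: ⌈(34·364+229)/629⌉ − ⌈(33·364+229)/629⌉ = ⌈12605/629⌉ − ⌈12241/629⌉ = 21 − 20 = 1
n=34: ⌈(35·364+229)/629⌉ − ⌈(34·364+229)/629⌉ = ⌈12969/629⌉ − ⌈12605/629⌉ = 21 − 21 = 0
n=35: ⌈(36·364+229)/629⌉ − ⌈(35·364+229)/629⌉ = ⌈13333/629⌉ − ⌈12969/629⌉ = 22 − 21 = 1
n=36: ⌈(37·364+229)/629⌉ − ⌈(36·364+229)/629⌉ = ⌈13697/629⌉ − ⌈13333/629⌉ = 22 − 22 = 0
n=37: ⌈(38·364+229)/629⌉ − ⌈(37·364+229)/629⌉ = ⌈14061/629⌉ − ⌈13697/629⌉ = 23 − 22 = 1
n=38: ⌈(39·364+229)/629⌉ − ⌈(38·364+229)/629⌉ = ⌈14425/629⌉ − ⌈14061/629⌉ = 23 − 23 = 0
n=39: ⌈(40·364+229)/629⌉ − ⌈(39·364+229)/629⌉ = ⌈14789/629⌉ − ⌈14425/629⌉ = 24 − 23 = 1
n=40: ⌈(41·364+229)/629⌉ − ⌈(40·364+229)/629⌉ = ⌈15153/629⌉ − ⌈14789/629⌉ = 25 − 24 = 1
n=41: ⌈(42·364+229)/629⌉ − ⌈(41·364+229)/629⌉ = ⌈15517/629⌉ − ⌈15153/629⌉ = 25 − 25 = 0
n=42: ⌈(43·364+229)/629⌉ − ⌈(42·364+229)/629⌉ = ⌈15881/629⌉ − ⌈15517/629⌉ = 26 − 25 = 1
n=43: ⌈(44·364+229)/629⌉ − ⌈(43·364+229)/629⌉ = ⌈16245/629⌉ − ⌈15881/629⌉ = 26 − 26 = 0
n=44: ⌈(45·364+229)/629⌉ − ⌈(44·364+229)/629⌉ = ⌈16609/629⌉ − ⌈16245/629⌉ = 27 − 26 = 1
n=45: ⌈(46·364+229)/629⌉ − ⌈(45·364+229)/629⌉ = ⌈16973/629⌉ − ⌈16609/629⌉ = 27 − 27 = 0

0110101011010110101011010101101011010101101010


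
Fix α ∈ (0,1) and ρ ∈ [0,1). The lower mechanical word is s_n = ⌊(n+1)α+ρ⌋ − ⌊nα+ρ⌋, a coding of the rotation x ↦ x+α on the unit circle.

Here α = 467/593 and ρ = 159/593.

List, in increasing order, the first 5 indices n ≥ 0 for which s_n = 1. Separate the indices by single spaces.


n=0: ⌊626/593⌋−⌊159/593⌋ = 1−0 = 1  ← one
n=1: ⌊1093/593⌋−⌊626/593⌋ = 1−1 = 0
n=2: ⌊1560/593⌋−⌊1093/593⌋ = 2−1 = 1  ← one
n=3: ⌊2027/593⌋−⌊1560/593⌋ = 3−2 = 1  ← one
n=4: ⌊2494/593⌋−⌊2027/593⌋ = 4−3 = 1  ← one
n=5: ⌊2961/593⌋−⌊2494/593⌋ = 4−4 = 0
n=6: ⌊3428/593⌋−⌊2961/593⌋ = 5−4 = 1  ← one
positions of the first 5 ones: 0 2 3 4 6

0 2 3 4 6


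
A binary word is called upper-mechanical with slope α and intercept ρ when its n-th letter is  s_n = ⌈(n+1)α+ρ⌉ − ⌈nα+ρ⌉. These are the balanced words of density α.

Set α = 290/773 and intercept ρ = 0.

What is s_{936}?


(n+1)α + ρ = (937·290) / 773 = 271730/773
nα + ρ     = (936·290) / 773 = 271440/773
⌈271730/773⌉ = 352,  ⌈271440/773⌉ = 352
s_{936} = 352 − 352 = 0

0


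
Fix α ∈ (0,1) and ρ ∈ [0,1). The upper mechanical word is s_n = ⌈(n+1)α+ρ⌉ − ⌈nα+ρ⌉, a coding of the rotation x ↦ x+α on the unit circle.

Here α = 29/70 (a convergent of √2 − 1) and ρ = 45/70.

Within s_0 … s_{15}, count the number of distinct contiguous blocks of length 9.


t_n = ⌈(n·29+45)/70⌉ for n = 0 … 16:
  n=0…9: ⌈45/70⌉=1 ⌈74/70⌉=2 ⌈103/70⌉=2 ⌈132/70⌉=2 ⌈161/70⌉=3 ⌈190/70⌉=3 ⌈219/70⌉=4 ⌈248/70⌉=4 ⌈277/70⌉=4 ⌈306/70⌉=5
  n=10…16: ⌈335/70⌉=5 ⌈364/70⌉=6 ⌈393/70⌉=6 ⌈422/70⌉=7 ⌈451/70⌉=7 ⌈480/70⌉=7 ⌈509/70⌉=8
s_n = t_(n+1) − t_n for n = 0 … 15 gives
prefix = 1001010010101001
slide a length-9 window over [0..8] … [7..15] (8 windows); first occurrence of each distinct factor:
  [  0..  8] 100101001
  [  1..  9] 001010010
  [  2.. 10] 010100101
  [  3.. 11] 101001010
  [  4.. 12] 010010101
  [  5.. 13] 100101010
  [  6.. 14] 001010100
  [  7.. 15] 010101001
distinct factors: {001010010, 001010100, 010010101, 010100101, 010101001, 100101001, 100101010, 101001010}
count = 8  (Sturmian bound for length 9 is 10)

8


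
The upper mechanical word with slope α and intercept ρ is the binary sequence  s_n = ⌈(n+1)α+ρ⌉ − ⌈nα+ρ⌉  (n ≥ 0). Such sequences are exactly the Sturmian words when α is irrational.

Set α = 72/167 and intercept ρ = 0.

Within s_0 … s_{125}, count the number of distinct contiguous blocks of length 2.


t_n = ⌈(n·72)/167⌉ for n = 0 … 126:
  n=0…9: ⌈0/167⌉=0 ⌈72/167⌉=1 ⌈144/167⌉=1 ⌈216/167⌉=2 ⌈288/167⌉=2 ⌈360/167⌉=3 ⌈432/167⌉=3 ⌈504/167⌉=4 ⌈576/167⌉=4 ⌈648/167⌉=4
  n=10…19: ⌈720/167⌉=5 ⌈792/167⌉=5 ⌈864/167⌉=6 ⌈936/167⌉=6 ⌈1008/167⌉=7 ⌈1080/167⌉=7 ⌈1152/167⌉=7 ⌈1224/167⌉=8 ⌈1296/167⌉=8 ⌈1368/167⌉=9
  n=20…29: ⌈1440/167⌉=9 ⌈1512/167⌉=10 ⌈1584/167⌉=10 ⌈1656/167⌉=10 ⌈1728/167⌉=11 ⌈1800/167⌉=11 ⌈1872/167⌉=12 ⌈1944/167⌉=12 ⌈2016/167⌉=13 ⌈2088/167⌉=13
  n=30…39: ⌈2160/167⌉=13 ⌈2232/167⌉=14 ⌈2304/167⌉=14 ⌈2376/167⌉=15 ⌈2448/167⌉=15 ⌈2520/167⌉=16 ⌈2592/167⌉=16 ⌈2664/167⌉=16 ⌈2736/167⌉=17 ⌈2808/167⌉=17
  n=40…49: ⌈2880/167⌉=18 ⌈2952/167⌉=18 ⌈3024/167⌉=19 ⌈3096/167⌉=19 ⌈3168/167⌉=19 ⌈3240/167⌉=20 ⌈3312/167⌉=20 ⌈3384/167⌉=21 ⌈3456/167⌉=21 ⌈3528/167⌉=22
  n=50…59: ⌈3600/167⌉=22 ⌈3672/167⌉=22 ⌈3744/167⌉=23 ⌈3816/167⌉=23 ⌈3888/167⌉=24 ⌈3960/167⌉=24 ⌈4032/167⌉=25 ⌈4104/167⌉=25 ⌈4176/167⌉=26 ⌈4248/167⌉=26
  n=60…69: ⌈4320/167⌉=26 ⌈4392/167⌉=27 ⌈4464/167⌉=27 ⌈4536/167⌉=28 ⌈4608/167⌉=28 ⌈4680/167⌉=29 ⌈4752/167⌉=29 ⌈4824/167⌉=29 ⌈4896/167⌉=30 ⌈4968/167⌉=30
  n=70…79: ⌈5040/167⌉=31 ⌈5112/167⌉=31 ⌈5184/167⌉=32 ⌈5256/167⌉=32 ⌈5328/167⌉=32 ⌈5400/167⌉=33 ⌈5472/167⌉=33 ⌈5544/167⌉=34 ⌈5616/167⌉=34 ⌈5688/167⌉=35
  n=80…89: ⌈5760/167⌉=35 ⌈5832/167⌉=35 ⌈5904/167⌉=36 ⌈5976/167⌉=36 ⌈6048/167⌉=37 ⌈6120/167⌉=37 ⌈6192/167⌉=38 ⌈6264/167⌉=38 ⌈6336/167⌉=38 ⌈6408/167⌉=39
  n=90…99: ⌈6480/167⌉=39 ⌈6552/167⌉=40 ⌈6624/167⌉=40 ⌈6696/167⌉=41 ⌈6768/167⌉=41 ⌈6840/167⌉=41 ⌈6912/167⌉=42 ⌈6984/167⌉=42 ⌈7056/167⌉=43 ⌈7128/167⌉=43
  n=100…109: ⌈7200/167⌉=44 ⌈7272/167⌉=44 ⌈7344/167⌉=44 ⌈7416/167⌉=45 ⌈7488/167⌉=45 ⌈7560/167⌉=46 ⌈7632/167⌉=46 ⌈7704/167⌉=47 ⌈7776/167⌉=47 ⌈7848/167⌉=47
  n=110…119: ⌈7920/167⌉=48 ⌈7992/167⌉=48 ⌈8064/167⌉=49 ⌈8136/167⌉=49 ⌈8208/167⌉=50 ⌈8280/167⌉=50 ⌈8352/167⌉=51 ⌈8424/167⌉=51 ⌈8496/167⌉=51 ⌈8568/167⌉=52
  n=120…126: ⌈8640/167⌉=52 ⌈8712/167⌉=53 ⌈8784/167⌉=53 ⌈8856/167⌉=54 ⌈8928/167⌉=54 ⌈9000/167⌉=54 ⌈9072/167⌉=55
s_n = t_(n+1) − t_n for n = 0 … 125 gives
prefix = 101010100101010010101001010100101010010101001010100101010100101010010101001010100101010010101001010100101010010101010010101001
slide a length-2 window over [0..1] … [124..125] (125 windows); first occurrence of each distinct factor:
  [  0..  1] 10
  [  1..  2] 01
  [  7..  8] 00
  (the other 122 windows repeat one of these)
distinct factors: {00, 01, 10}
count = 3  (Sturmian bound for length 2 is 3)

3


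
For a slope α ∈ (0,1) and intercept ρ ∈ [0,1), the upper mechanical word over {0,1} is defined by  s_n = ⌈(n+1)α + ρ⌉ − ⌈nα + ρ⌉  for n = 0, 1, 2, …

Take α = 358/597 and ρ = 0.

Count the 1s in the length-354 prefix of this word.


213

#1s = Σ_{n=0}^{353} s_n = Σ_{n=0}^{353} (⌈(n+1)α+ρ⌉ − ⌈nα+ρ⌉)
the sum telescopes: every ⌈nα+ρ⌉ with 0 < n < 354 appears once with + and once with −, leaving ⌈354α+ρ⌉ − ⌈0·α+ρ⌉
354α + ρ = (354·358) / 597 = 126732/597
ρ = 0/597
⌈126732/597⌉ = 213,  ⌈0/597⌉ = 0
#1s = 213 − 0 = 213


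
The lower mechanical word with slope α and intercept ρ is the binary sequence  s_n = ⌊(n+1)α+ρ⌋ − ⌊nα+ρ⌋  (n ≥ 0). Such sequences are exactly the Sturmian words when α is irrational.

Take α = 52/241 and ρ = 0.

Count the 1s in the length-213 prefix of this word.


45

#1s = Σ_{n=0}^{212} s_n = Σ_{n=0}^{212} (⌊(n+1)α+ρ⌋ − ⌊nα+ρ⌋)
the sum telescopes: every ⌊nα+ρ⌋ with 0 < n < 213 appears once with + and once with −, leaving ⌊213α+ρ⌋ − ⌊0·α+ρ⌋
213α + ρ = (213·52) / 241 = 11076/241
ρ = 0/241
⌊11076/241⌋ = 45,  ⌊0/241⌋ = 0
#1s = 45 − 0 = 45


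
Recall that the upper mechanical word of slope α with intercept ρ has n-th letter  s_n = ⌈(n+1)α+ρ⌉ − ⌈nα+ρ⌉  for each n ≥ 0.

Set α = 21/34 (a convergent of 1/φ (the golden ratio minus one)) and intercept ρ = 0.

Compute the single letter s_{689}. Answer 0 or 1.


1

(n+1)α + ρ = (690·21) / 34 = 14490/34
nα + ρ     = (689·21) / 34 = 14469/34
⌈14490/34⌉ = 427,  ⌈14469/34⌉ = 426
s_{689} = 427 − 426 = 1


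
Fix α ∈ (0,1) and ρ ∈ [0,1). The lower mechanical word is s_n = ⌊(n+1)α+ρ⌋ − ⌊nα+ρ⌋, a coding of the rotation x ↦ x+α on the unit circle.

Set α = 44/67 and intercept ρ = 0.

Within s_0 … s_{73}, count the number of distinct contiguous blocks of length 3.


4

t_n = ⌊(n·44)/67⌋ for n = 0 … 74:
  n=0…9: ⌊0/67⌋=0 ⌊44/67⌋=0 ⌊88/67⌋=1 ⌊132/67⌋=1 ⌊176/67⌋=2 ⌊220/67⌋=3 ⌊264/67⌋=3 ⌊308/67⌋=4 ⌊352/67⌋=5 ⌊396/67⌋=5
  n=10…19: ⌊440/67⌋=6 ⌊484/67⌋=7 ⌊528/67⌋=7 ⌊572/67⌋=8 ⌊616/67⌋=9 ⌊660/67⌋=9 ⌊704/67⌋=10 ⌊748/67⌋=11 ⌊792/67⌋=11 ⌊836/67⌋=12
  n=20…29: ⌊880/67⌋=13 ⌊924/67⌋=13 ⌊968/67⌋=14 ⌊1012/67⌋=15 ⌊1056/67⌋=15 ⌊1100/67⌋=16 ⌊1144/67⌋=17 ⌊1188/67⌋=17 ⌊1232/67⌋=18 ⌊1276/67⌋=19
  n=30…39: ⌊1320/67⌋=19 ⌊1364/67⌋=20 ⌊1408/67⌋=21 ⌊1452/67⌋=21 ⌊1496/67⌋=22 ⌊1540/67⌋=22 ⌊1584/67⌋=23 ⌊1628/67⌋=24 ⌊1672/67⌋=24 ⌊1716/67⌋=25
  n=40…49: ⌊1760/67⌋=26 ⌊1804/67⌋=26 ⌊1848/67⌋=27 ⌊1892/67⌋=28 ⌊1936/67⌋=28 ⌊1980/67⌋=29 ⌊2024/67⌋=30 ⌊2068/67⌋=30 ⌊2112/67⌋=31 ⌊2156/67⌋=32
  n=50…59: ⌊2200/67⌋=32 ⌊2244/67⌋=33 ⌊2288/67⌋=34 ⌊2332/67⌋=34 ⌊2376/67⌋=35 ⌊2420/67⌋=36 ⌊2464/67⌋=36 ⌊2508/67⌋=37 ⌊2552/67⌋=38 ⌊2596/67⌋=38
  n=60…69: ⌊2640/67⌋=39 ⌊2684/67⌋=40 ⌊2728/67⌋=40 ⌊2772/67⌋=41 ⌊2816/67⌋=42 ⌊2860/67⌋=42 ⌊2904/67⌋=43 ⌊2948/67⌋=44 ⌊2992/67⌋=44 ⌊3036/67⌋=45
  n=70…74: ⌊3080/67⌋=45 ⌊3124/67⌋=46 ⌊3168/67⌋=47 ⌊3212/67⌋=47 ⌊3256/67⌋=48
s_n = t_(n+1) − t_n for n = 0 … 73 gives
prefix = 01011011011011011011011011011011010110110110110110110110110110110110101101
slide a length-3 window over [0..2] … [71..73] (72 windows); first occurrence of each distinct factor:
  [  0..  2] 010
  [  1..  3] 101
  [  2..  4] 011
  [  3..  5] 110
  (the other 68 windows repeat one of these)
distinct factors: {010, 011, 101, 110}
count = 4  (Sturmian bound for length 3 is 4)


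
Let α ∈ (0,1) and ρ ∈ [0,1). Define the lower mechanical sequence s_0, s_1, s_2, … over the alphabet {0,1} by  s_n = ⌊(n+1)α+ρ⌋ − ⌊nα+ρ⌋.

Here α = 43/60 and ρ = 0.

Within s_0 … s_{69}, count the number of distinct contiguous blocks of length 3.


t_n = ⌊(n·43)/60⌋ for n = 0 … 70:
  n=0…9: ⌊0/60⌋=0 ⌊43/60⌋=0 ⌊86/60⌋=1 ⌊129/60⌋=2 ⌊172/60⌋=2 ⌊215/60⌋=3 ⌊258/60⌋=4 ⌊301/60⌋=5 ⌊344/60⌋=5 ⌊387/60⌋=6
  n=10…19: ⌊430/60⌋=7 ⌊473/60⌋=7 ⌊516/60⌋=8 ⌊559/60⌋=9 ⌊602/60⌋=10 ⌊645/60⌋=10 ⌊688/60⌋=11 ⌊731/60⌋=12 ⌊774/60⌋=12 ⌊817/60⌋=13
  n=20…29: ⌊860/60⌋=14 ⌊903/60⌋=15 ⌊946/60⌋=15 ⌊989/60⌋=16 ⌊1032/60⌋=17 ⌊1075/60⌋=17 ⌊1118/60⌋=18 ⌊1161/60⌋=19 ⌊1204/60⌋=20 ⌊1247/60⌋=20
  n=30…39: ⌊1290/60⌋=21 ⌊1333/60⌋=22 ⌊1376/60⌋=22 ⌊1419/60⌋=23 ⌊1462/60⌋=24 ⌊1505/60⌋=25 ⌊1548/60⌋=25 ⌊1591/60⌋=26 ⌊1634/60⌋=27 ⌊1677/60⌋=27
  n=40…49: ⌊1720/60⌋=28 ⌊1763/60⌋=29 ⌊1806/60⌋=30 ⌊1849/60⌋=30 ⌊1892/60⌋=31 ⌊1935/60⌋=32 ⌊1978/60⌋=32 ⌊2021/60⌋=33 ⌊2064/60⌋=34 ⌊2107/60⌋=35
  n=50…59: ⌊2150/60⌋=35 ⌊2193/60⌋=36 ⌊2236/60⌋=37 ⌊2279/60⌋=37 ⌊2322/60⌋=38 ⌊2365/60⌋=39 ⌊2408/60⌋=40 ⌊2451/60⌋=40 ⌊2494/60⌋=41 ⌊2537/60⌋=42
  n=60…69: ⌊2580/60⌋=43 ⌊2623/60⌋=43 ⌊2666/60⌋=44 ⌊2709/60⌋=45 ⌊2752/60⌋=45 ⌊2795/60⌋=46 ⌊2838/60⌋=47 ⌊2881/60⌋=48 ⌊2924/60⌋=48 ⌊2967/60⌋=49
  n=70: ⌊3010/60⌋=50
s_n = t_(n+1) − t_n for n = 0 … 69 gives
prefix = 0110111011011101101110110111011011101101110110111011011101110110111011
slide a length-3 window over [0..2] … [67..69] (68 windows); first occurrence of each distinct factor:
  [  0..  2] 011
  [  1..  3] 110
  [  2..  4] 101
  [  4..  6] 111
  (the other 64 windows repeat one of these)
distinct factors: {011, 101, 110, 111}
count = 4  (Sturmian bound for length 3 is 4)

4


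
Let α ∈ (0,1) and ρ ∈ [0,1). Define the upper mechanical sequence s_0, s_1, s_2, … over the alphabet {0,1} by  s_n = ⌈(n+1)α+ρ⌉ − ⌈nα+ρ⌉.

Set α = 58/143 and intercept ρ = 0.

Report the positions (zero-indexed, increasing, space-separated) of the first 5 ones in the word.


0 2 4 7 9

n=0: ⌈58/143⌉−⌈0/143⌉ = 1−0 = 1  ← one
n=1: ⌈116/143⌉−⌈58/143⌉ = 1−1 = 0
n=2: ⌈174/143⌉−⌈116/143⌉ = 2−1 = 1  ← one
n=3: ⌈232/143⌉−⌈174/143⌉ = 2−2 = 0
n=4: ⌈290/143⌉−⌈232/143⌉ = 3−2 = 1  ← one
n=5: ⌈348/143⌉−⌈290/143⌉ = 3−3 = 0
n=6: ⌈406/143⌉−⌈348/143⌉ = 3−3 = 0
n=7: ⌈464/143⌉−⌈406/143⌉ = 4−3 = 1  ← one
n=8: ⌈522/143⌉−⌈464/143⌉ = 4−4 = 0
n=9: ⌈580/143⌉−⌈522/143⌉ = 5−4 = 1  ← one
positions of the first 5 ones: 0 2 4 7 9


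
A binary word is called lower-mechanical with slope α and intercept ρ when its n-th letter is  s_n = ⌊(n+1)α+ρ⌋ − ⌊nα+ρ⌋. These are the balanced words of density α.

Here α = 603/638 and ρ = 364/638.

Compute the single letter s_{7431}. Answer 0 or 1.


(n+1)α + ρ = (7432·603 + 364) / 638 = 4481860/638
nα + ρ     = (7431·603 + 364) / 638 = 4481257/638
⌊4481860/638⌋ = 7024,  ⌊4481257/638⌋ = 7023
s_{7431} = 7024 − 7023 = 1

1


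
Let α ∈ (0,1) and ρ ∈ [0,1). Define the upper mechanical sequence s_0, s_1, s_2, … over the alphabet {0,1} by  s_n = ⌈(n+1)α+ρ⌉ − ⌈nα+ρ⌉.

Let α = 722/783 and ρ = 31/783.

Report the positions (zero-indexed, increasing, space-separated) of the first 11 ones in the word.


n=0: ⌈753/783⌉−⌈31/783⌉ = 1−1 = 0
n=1: ⌈1475/783⌉−⌈753/783⌉ = 2−1 = 1  ← one
n=2: ⌈2197/783⌉−⌈1475/783⌉ = 3−2 = 1  ← one
n=3: ⌈2919/783⌉−⌈2197/783⌉ = 4−3 = 1  ← one
n=4: ⌈3641/783⌉−⌈2919/783⌉ = 5−4 = 1  ← one
n=5: ⌈4363/783⌉−⌈3641/783⌉ = 6−5 = 1  ← one
n=6: ⌈5085/783⌉−⌈4363/783⌉ = 7−6 = 1  ← one
n=7: ⌈5807/783⌉−⌈5085/783⌉ = 8−7 = 1  ← one
n=8: ⌈6529/783⌉−⌈5807/783⌉ = 9−8 = 1  ← one
n=9: ⌈7251/783⌉−⌈6529/783⌉ = 10−9 = 1  ← one
n=10: ⌈7973/783⌉−⌈7251/783⌉ = 11−10 = 1  ← one
n=11: ⌈8695/783⌉−⌈7973/783⌉ = 12−11 = 1  ← one
positions of the first 11 ones: 1 2 3 4 5 6 7 8 9 10 11

1 2 3 4 5 6 7 8 9 10 11


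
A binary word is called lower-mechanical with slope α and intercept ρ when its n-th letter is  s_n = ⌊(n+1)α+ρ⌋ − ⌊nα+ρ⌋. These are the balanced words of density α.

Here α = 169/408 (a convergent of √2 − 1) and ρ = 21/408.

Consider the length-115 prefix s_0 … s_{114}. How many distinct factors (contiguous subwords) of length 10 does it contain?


11

t_n = ⌊(n·169+21)/408⌋ for n = 0 … 115:
  n=0…9: ⌊21/408⌋=0 ⌊190/408⌋=0 ⌊359/408⌋=0 ⌊528/408⌋=1 ⌊697/408⌋=1 ⌊866/408⌋=2 ⌊1035/408⌋=2 ⌊1204/408⌋=2 ⌊1373/408⌋=3 ⌊1542/408⌋=3
  n=10…19: ⌊1711/408⌋=4 ⌊1880/408⌋=4 ⌊2049/408⌋=5 ⌊2218/408⌋=5 ⌊2387/408⌋=5 ⌊2556/408⌋=6 ⌊2725/408⌋=6 ⌊2894/408⌋=7 ⌊3063/408⌋=7 ⌊3232/408⌋=7
  n=20…29: ⌊3401/408⌋=8 ⌊3570/408⌋=8 ⌊3739/408⌋=9 ⌊3908/408⌋=9 ⌊4077/408⌋=9 ⌊4246/408⌋=10 ⌊4415/408⌋=10 ⌊4584/408⌋=11 ⌊4753/408⌋=11 ⌊4922/408⌋=12
  n=30…39: ⌊5091/408⌋=12 ⌊5260/408⌋=12 ⌊5429/408⌋=13 ⌊5598/408⌋=13 ⌊5767/408⌋=14 ⌊5936/408⌋=14 ⌊6105/408⌋=14 ⌊6274/408⌋=15 ⌊6443/408⌋=15 ⌊6612/408⌋=16
  n=40…49: ⌊6781/408⌋=16 ⌊6950/408⌋=17 ⌊7119/408⌋=17 ⌊7288/408⌋=17 ⌊7457/408⌋=18 ⌊7626/408⌋=18 ⌊7795/408⌋=19 ⌊7964/408⌋=19 ⌊8133/408⌋=19 ⌊8302/408⌋=20
  n=50…59: ⌊8471/408⌋=20 ⌊8640/408⌋=21 ⌊8809/408⌋=21 ⌊8978/408⌋=22 ⌊9147/408⌋=22 ⌊9316/408⌋=22 ⌊9485/408⌋=23 ⌊9654/408⌋=23 ⌊9823/408⌋=24 ⌊9992/408⌋=24
  n=60…69: ⌊10161/408⌋=24 ⌊10330/408⌋=25 ⌊10499/408⌋=25 ⌊10668/408⌋=26 ⌊10837/408⌋=26 ⌊11006/408⌋=26 ⌊11175/408⌋=27 ⌊11344/408⌋=27 ⌊11513/408⌋=28 ⌊11682/408⌋=28
  n=70…79: ⌊11851/408⌋=29 ⌊12020/408⌋=29 ⌊12189/408⌋=29 ⌊12358/408⌋=30 ⌊12527/408⌋=30 ⌊12696/408⌋=31 ⌊12865/408⌋=31 ⌊13034/408⌋=31 ⌊13203/408⌋=32 ⌊13372/408⌋=32
  n=80…89: ⌊13541/408⌋=33 ⌊13710/408⌋=33 ⌊13879/408⌋=34 ⌊14048/408⌋=34 ⌊14217/408⌋=34 ⌊14386/408⌋=35 ⌊14555/408⌋=35 ⌊14724/408⌋=36 ⌊14893/408⌋=36 ⌊15062/408⌋=36
  n=90…99: ⌊15231/408⌋=37 ⌊15400/408⌋=37 ⌊15569/408⌋=38 ⌊15738/408⌋=38 ⌊15907/408⌋=38 ⌊16076/408⌋=39 ⌊16245/408⌋=39 ⌊16414/408⌋=40 ⌊16583/408⌋=40 ⌊16752/408⌋=41
  n=100…109: ⌊16921/408⌋=41 ⌊17090/408⌋=41 ⌊17259/408⌋=42 ⌊17428/408⌋=42 ⌊17597/408⌋=43 ⌊17766/408⌋=43 ⌊17935/408⌋=43 ⌊18104/408⌋=44 ⌊18273/408⌋=44 ⌊18442/408⌋=45
  n=110…115: ⌊18611/408⌋=45 ⌊18780/408⌋=46 ⌊18949/408⌋=46 ⌊19118/408⌋=46 ⌊19287/408⌋=47 ⌊19456/408⌋=47
s_n = t_(n+1) − t_n for n = 0 … 114 gives
prefix = 0010100101010010100101001010100101001010100101001010100101001010010101001010010101001010010100101010010100101010010
slide a length-10 window over [0..9] … [105..114] (106 windows); first occurrence of each distinct factor:
  [  0..  9] 0010100101
  [  1.. 10] 0101001010
  [  2.. 11] 1010010101
  [  3.. 12] 0100101010
  [  4.. 13] 1001010100
  [  5.. 14] 0010101001
  [  6.. 15] 0101010010
  [  7.. 16] 1010100101
  [  9.. 18] 1010010100
  [ 10.. 19] 0100101001
  [ 11.. 20] 1001010010
  (the other 95 windows repeat one of these)
distinct factors: {0010100101, 0010101001, 0100101001, 0100101010, 0101001010, 0101010010, 1001010010, 1001010100, 1010010100, 1010010101, 1010100101}
count = 11  (Sturmian bound for length 10 is 11)


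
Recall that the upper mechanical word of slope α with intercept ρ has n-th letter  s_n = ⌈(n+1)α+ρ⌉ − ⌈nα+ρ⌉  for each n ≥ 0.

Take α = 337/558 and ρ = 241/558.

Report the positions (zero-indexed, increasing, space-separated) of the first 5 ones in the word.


0 2 4 5 7

n=0: ⌈578/558⌉−⌈241/558⌉ = 2−1 = 1  ← one
n=1: ⌈915/558⌉−⌈578/558⌉ = 2−2 = 0
n=2: ⌈1252/558⌉−⌈915/558⌉ = 3−2 = 1  ← one
n=3: ⌈1589/558⌉−⌈1252/558⌉ = 3−3 = 0
n=4: ⌈1926/558⌉−⌈1589/558⌉ = 4−3 = 1  ← one
n=5: ⌈2263/558⌉−⌈1926/558⌉ = 5−4 = 1  ← one
n=6: ⌈2600/558⌉−⌈2263/558⌉ = 5−5 = 0
n=7: ⌈2937/558⌉−⌈2600/558⌉ = 6−5 = 1  ← one
positions of the first 5 ones: 0 2 4 5 7


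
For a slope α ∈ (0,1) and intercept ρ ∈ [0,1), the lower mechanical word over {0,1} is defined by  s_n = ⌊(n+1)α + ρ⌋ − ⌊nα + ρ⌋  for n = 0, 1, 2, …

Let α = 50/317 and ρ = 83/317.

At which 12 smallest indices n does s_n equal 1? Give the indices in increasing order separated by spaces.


4 11 17 23 30 36 42 49 55 61 68 74

n=0: ⌊133/317⌋−⌊83/317⌋ = 0−0 = 0
n=1: ⌊183/317⌋−⌊133/317⌋ = 0−0 = 0
  …
n=4: ⌊333/317⌋−⌊283/317⌋ = 1−0 = 1  ← one
n=5: ⌊383/317⌋−⌊333/317⌋ = 1−1 = 0
n=6: ⌊433/317⌋−⌊383/317⌋ = 1−1 = 0
  …
n=11: ⌊683/317⌋−⌊633/317⌋ = 2−1 = 1  ← one
n=12: ⌊733/317⌋−⌊683/317⌋ = 2−2 = 0
n=13: ⌊783/317⌋−⌊733/317⌋ = 2−2 = 0
  …
n=17: ⌊983/317⌋−⌊933/317⌋ = 3−2 = 1  ← one
n=18: ⌊1033/317⌋−⌊983/317⌋ = 3−3 = 0
n=19: ⌊1083/317⌋−⌊1033/317⌋ = 3−3 = 0
  …
n=23: ⌊1283/317⌋−⌊1233/317⌋ = 4−3 = 1  ← one
n=24: ⌊1333/317⌋−⌊1283/317⌋ = 4−4 = 0
n=25: ⌊1383/317⌋−⌊1333/317⌋ = 4−4 = 0
  …
n=30: ⌊1633/317⌋−⌊1583/317⌋ = 5−4 = 1  ← one
n=31: ⌊1683/317⌋−⌊1633/317⌋ = 5−5 = 0
n=32: ⌊1733/317⌋−⌊1683/317⌋ = 5−5 = 0
  …
n=36: ⌊1933/317⌋−⌊1883/317⌋ = 6−5 = 1  ← one
n=37: ⌊1983/317⌋−⌊1933/317⌋ = 6−6 = 0
n=38: ⌊2033/317⌋−⌊1983/317⌋ = 6−6 = 0
  …
n=42: ⌊2233/317⌋−⌊2183/317⌋ = 7−6 = 1  ← one
n=43: ⌊2283/317⌋−⌊2233/317⌋ = 7−7 = 0
n=44: ⌊2333/317⌋−⌊2283/317⌋ = 7−7 = 0
  …
n=49: ⌊2583/317⌋−⌊2533/317⌋ = 8−7 = 1  ← one
n=50: ⌊2633/317⌋−⌊2583/317⌋ = 8−8 = 0
n=51: ⌊2683/317⌋−⌊2633/317⌋ = 8−8 = 0
  …
n=55: ⌊2883/317⌋−⌊2833/317⌋ = 9−8 = 1  ← one
n=56: ⌊2933/317⌋−⌊2883/317⌋ = 9−9 = 0
n=57: ⌊2983/317⌋−⌊2933/317⌋ = 9−9 = 0
  …
n=61: ⌊3183/317⌋−⌊3133/317⌋ = 10−9 = 1  ← one
n=62: ⌊3233/317⌋−⌊3183/317⌋ = 10−10 = 0
n=63: ⌊3283/317⌋−⌊3233/317⌋ = 10−10 = 0
  …
n=68: ⌊3533/317⌋−⌊3483/317⌋ = 11−10 = 1  ← one
n=69: ⌊3583/317⌋−⌊3533/317⌋ = 11−11 = 0
n=70: ⌊3633/317⌋−⌊3583/317⌋ = 11−11 = 0
  …
n=74: ⌊3833/317⌋−⌊3783/317⌋ = 12−11 = 1  ← one
positions of the first 12 ones: 4 11 17 23 30 36 42 49 55 61 68 74


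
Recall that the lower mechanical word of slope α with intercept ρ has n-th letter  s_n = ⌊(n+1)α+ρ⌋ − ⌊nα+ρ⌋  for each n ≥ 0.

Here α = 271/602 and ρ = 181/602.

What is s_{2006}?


(n+1)α + ρ = (2007·271 + 181) / 602 = 544078/602
nα + ρ     = (2006·271 + 181) / 602 = 543807/602
⌊544078/602⌋ = 903,  ⌊543807/602⌋ = 903
s_{2006} = 903 − 903 = 0

0


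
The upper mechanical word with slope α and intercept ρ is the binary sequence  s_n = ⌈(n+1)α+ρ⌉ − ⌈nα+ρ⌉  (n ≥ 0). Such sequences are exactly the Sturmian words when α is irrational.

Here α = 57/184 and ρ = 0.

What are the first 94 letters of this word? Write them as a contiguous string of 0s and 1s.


1001001001001000100100100100010010010010010001001001001000100100100100010010010010010001001001

n=0: ⌈(1·57)/184⌉ − ⌈(0·57)/184⌉ = ⌈57/184⌉ − ⌈0/184⌉ = 1 − 0 = 1
n=1: ⌈(2·57)/184⌉ − ⌈(1·57)/184⌉ = ⌈114/184⌉ − ⌈57/184⌉ = 1 − 1 = 0
n=2: ⌈(3·57)/184⌉ − ⌈(2·57)/184⌉ = ⌈171/184⌉ − ⌈114/184⌉ = 1 − 1 = 0
n=3: ⌈(4·57)/184⌉ − ⌈(3·57)/184⌉ = ⌈228/184⌉ − ⌈171/184⌉ = 2 − 1 = 1
n=4: ⌈(5·57)/184⌉ − ⌈(4·57)/184⌉ = ⌈285/184⌉ − ⌈228/184⌉ = 2 − 2 = 0
n=5: ⌈(6·57)/184⌉ − ⌈(5·57)/184⌉ = ⌈342/184⌉ − ⌈285/184⌉ = 2 − 2 = 0
n=6: ⌈(7·57)/184⌉ − ⌈(6·57)/184⌉ = ⌈399/184⌉ − ⌈342/184⌉ = 3 − 2 = 1
n=7: ⌈(8·57)/184⌉ − ⌈(7·57)/184⌉ = ⌈456/184⌉ − ⌈399/184⌉ = 3 − 3 = 0
n=8: ⌈(9·57)/184⌉ − ⌈(8·57)/184⌉ = ⌈513/184⌉ − ⌈456/184⌉ = 3 − 3 = 0
n=9: ⌈(10·57)/184⌉ − ⌈(9·57)/184⌉ = ⌈570/184⌉ − ⌈513/184⌉ = 4 − 3 = 1
n=10: ⌈(11·57)/184⌉ − ⌈(10·57)/184⌉ = ⌈627/184⌉ − ⌈570/184⌉ = 4 − 4 = 0
n=11: ⌈(12·57)/184⌉ − ⌈(11·57)/184⌉ = ⌈684/184⌉ − ⌈627/184⌉ = 4 − 4 = 0
n=12: ⌈(13·57)/184⌉ − ⌈(12·57)/184⌉ = ⌈741/184⌉ − ⌈684/184⌉ = 5 − 4 = 1
n=13: ⌈(14·57)/184⌉ − ⌈(13·57)/184⌉ = ⌈798/184⌉ − ⌈741/184⌉ = 5 − 5 = 0
n=14: ⌈(15·57)/184⌉ − ⌈(14·57)/184⌉ = ⌈855/184⌉ − ⌈798/184⌉ = 5 − 5 = 0
n=15: ⌈(16·57)/184⌉ − ⌈(15·57)/184⌉ = ⌈912/184⌉ − ⌈855/184⌉ = 5 − 5 = 0
n=16: ⌈(17·57)/184⌉ − ⌈(16·57)/184⌉ = ⌈969/184⌉ − ⌈912/184⌉ = 6 − 5 = 1
n=17: ⌈(18·57)/184⌉ − ⌈(17·57)/184⌉ = ⌈1026/184⌉ − ⌈969/184⌉ = 6 − 6 = 0
n=18: ⌈(19·57)/184⌉ − ⌈(18·57)/184⌉ = ⌈1083/184⌉ − ⌈1026/184⌉ = 6 − 6 = 0
n=19: ⌈(20·57)/184⌉ − ⌈(19·57)/184⌉ = ⌈1140/184⌉ − ⌈1083/184⌉ = 7 − 6 = 1
n=20: ⌈(21·57)/184⌉ − ⌈(20·57)/184⌉ = ⌈1197/184⌉ − ⌈1140/184⌉ = 7 − 7 = 0
n=21: ⌈(22·57)/184⌉ − ⌈(21·57)/184⌉ = ⌈1254/184⌉ − ⌈1197/184⌉ = 7 − 7 = 0
n=22: ⌈(23·57)/184⌉ − ⌈(22·57)/184⌉ = ⌈1311/184⌉ − ⌈1254/184⌉ = 8 − 7 = 1
n=23: ⌈(24·57)/184⌉ − ⌈(23·57)/184⌉ = ⌈1368/184⌉ − ⌈1311/184⌉ = 8 − 8 = 0
n=24: ⌈(25·57)/184⌉ − ⌈(24·57)/184⌉ = ⌈1425/184⌉ − ⌈1368/184⌉ = 8 − 8 = 0
n=25: ⌈(26·57)/184⌉ − ⌈(25·57)/184⌉ = ⌈1482/184⌉ − ⌈1425/184⌉ = 9 − 8 = 1
n=26: ⌈(27·57)/184⌉ − ⌈(26·57)/184⌉ = ⌈1539/184⌉ − ⌈1482/184⌉ = 9 − 9 = 0
n=27: ⌈(28·57)/184⌉ − ⌈(27·57)/184⌉ = ⌈1596/184⌉ − ⌈1539/184⌉ = 9 − 9 = 0
n=28: ⌈(29·57)/184⌉ − ⌈(28·57)/184⌉ = ⌈1653/184⌉ − ⌈1596/184⌉ = 9 − 9 = 0
n=29: ⌈(30·57)/184⌉ − ⌈(29·57)/184⌉ = ⌈1710/184⌉ − ⌈1653/184⌉ = 10 − 9 = 1
n=30: ⌈(31·57)/184⌉ − ⌈(30·57)/184⌉ = ⌈1767/184⌉ − ⌈1710/184⌉ = 10 − 10 = 0
n=31: ⌈(32·57)/184⌉ − ⌈(31·57)/184⌉ = ⌈1824/184⌉ − ⌈1767/184⌉ = 10 − 10 = 0
n=32: ⌈(33·57)/184⌉ − ⌈(32·57)/184⌉ = ⌈1881/184⌉ − ⌈1824/184⌉ = 11 − 10 = 1
n=33: ⌈(34·57)/184⌉ − ⌈(33·57)/184⌉ = ⌈1938/184⌉ − ⌈1881/184⌉ = 11 − 11 = 0
n=34: ⌈(35·57)/184⌉ − ⌈(34·57)/184⌉ = ⌈1995/184⌉ − ⌈1938/184⌉ = 11 − 11 = 0
n=35: ⌈(36·57)/184⌉ − ⌈(35·57)/184⌉ = ⌈2052/184⌉ − ⌈1995/184⌉ = 12 − 11 = 1
n=36: ⌈(37·57)/184⌉ − ⌈(36·57)/184⌉ = ⌈2109/184⌉ − ⌈2052/184⌉ = 12 − 12 = 0
n=37: ⌈(38·57)/184⌉ − ⌈(37·57)/184⌉ = ⌈2166/184⌉ − ⌈2109/184⌉ = 12 − 12 = 0
n=38: ⌈(39·57)/184⌉ − ⌈(38·57)/184⌉ = ⌈2223/184⌉ − ⌈2166/184⌉ = 13 − 12 = 1
n=39: ⌈(40·57)/184⌉ − ⌈(39·57)/184⌉ = ⌈2280/184⌉ − ⌈2223/184⌉ = 13 − 13 = 0
n=40: ⌈(41·57)/184⌉ − ⌈(40·57)/184⌉ = ⌈2337/184⌉ − ⌈2280/184⌉ = 13 − 13 = 0
n=41: ⌈(42·57)/184⌉ − ⌈(41·57)/184⌉ = ⌈2394/184⌉ − ⌈2337/184⌉ = 14 − 13 = 1
n=42: ⌈(43·57)/184⌉ − ⌈(42·57)/184⌉ = ⌈2451/184⌉ − ⌈2394/184⌉ = 14 − 14 = 0
n=43: ⌈(44·57)/184⌉ − ⌈(43·57)/184⌉ = ⌈2508/184⌉ − ⌈2451/184⌉ = 14 − 14 = 0
n=44: ⌈(45·57)/184⌉ − ⌈(44·57)/184⌉ = ⌈2565/184⌉ − ⌈2508/184⌉ = 14 − 14 = 0
n=45: ⌈(46·57)/184⌉ − ⌈(45·57)/184⌉ = ⌈2622/184⌉ − ⌈2565/184⌉ = 15 − 14 = 1
n=46: ⌈(47·57)/184⌉ − ⌈(46·57)/184⌉ = ⌈2679/184⌉ − ⌈2622/184⌉ = 15 − 15 = 0
n=47: ⌈(48·57)/184⌉ − ⌈(47·57)/184⌉ = ⌈2736/184⌉ − ⌈2679/184⌉ = 15 − 15 = 0
n=48: ⌈(49·57)/184⌉ − ⌈(48·57)/184⌉ = ⌈2793/184⌉ − ⌈2736/184⌉ = 16 − 15 = 1
n=49: ⌈(50·57)/184⌉ − ⌈(49·57)/184⌉ = ⌈2850/184⌉ − ⌈2793/184⌉ = 16 − 16 = 0
n=50: ⌈(51·57)/184⌉ − ⌈(50·57)/184⌉ = ⌈2907/184⌉ − ⌈2850/184⌉ = 16 − 16 = 0
n=51: ⌈(52·57)/184⌉ − ⌈(51·57)/184⌉ = ⌈2964/184⌉ − ⌈2907/184⌉ = 17 − 16 = 1
n=52: ⌈(53·57)/184⌉ − ⌈(52·57)/184⌉ = ⌈3021/184⌉ − ⌈2964/184⌉ = 17 − 17 = 0
n=53: ⌈(54·57)/184⌉ − ⌈(53·57)/184⌉ = ⌈3078/184⌉ − ⌈3021/184⌉ = 17 − 17 = 0
n=54: ⌈(55·57)/184⌉ − ⌈(54·57)/184⌉ = ⌈3135/184⌉ − ⌈3078/184⌉ = 18 − 17 = 1
n=55: ⌈(56·57)/184⌉ − ⌈(55·57)/184⌉ = ⌈3192/184⌉ − ⌈3135/184⌉ = 18 − 18 = 0
n=56: ⌈(57·57)/184⌉ − ⌈(56·57)/184⌉ = ⌈3249/184⌉ − ⌈3192/184⌉ = 18 − 18 = 0
n=57: ⌈(58·57)/184⌉ − ⌈(57·57)/184⌉ = ⌈3306/184⌉ − ⌈3249/184⌉ = 18 − 18 = 0
n=58: ⌈(59·57)/184⌉ − ⌈(58·57)/184⌉ = ⌈3363/184⌉ − ⌈3306/184⌉ = 19 − 18 = 1
n=59: ⌈(60·57)/184⌉ − ⌈(59·57)/184⌉ = ⌈3420/184⌉ − ⌈3363/184⌉ = 19 − 19 = 0
n=60: ⌈(61·57)/184⌉ − ⌈(60·57)/184⌉ = ⌈3477/184⌉ − ⌈3420/184⌉ = 19 − 19 = 0
n=61: ⌈(62·57)/184⌉ − ⌈(61·57)/184⌉ = ⌈3534/184⌉ − ⌈3477/184⌉ = 20 − 19 = 1
n=62: ⌈(63·57)/184⌉ − ⌈(62·57)/184⌉ = ⌈3591/184⌉ − ⌈3534/184⌉ = 20 − 20 = 0
n=63: ⌈(64·57)/184⌉ − ⌈(63·57)/184⌉ = ⌈3648/184⌉ − ⌈3591/184⌉ = 20 − 20 = 0
n=64: ⌈(65·57)/184⌉ − ⌈(64·57)/184⌉ = ⌈3705/184⌉ − ⌈3648/184⌉ = 21 − 20 = 1
n=65: ⌈(66·57)/184⌉ − ⌈(65·57)/184⌉ = ⌈3762/184⌉ − ⌈3705/184⌉ = 21 − 21 = 0
n=66: ⌈(67·57)/184⌉ − ⌈(66·57)/184⌉ = ⌈3819/184⌉ − ⌈3762/184⌉ = 21 − 21 = 0
n=67: ⌈(68·57)/184⌉ − ⌈(67·57)/184⌉ = ⌈3876/184⌉ − ⌈3819/184⌉ = 22 − 21 = 1
n=68: ⌈(69·57)/184⌉ − ⌈(68·57)/184⌉ = ⌈3933/184⌉ − ⌈3876/184⌉ = 22 − 22 = 0
n=69: ⌈(70·57)/184⌉ − ⌈(69·57)/184⌉ = ⌈3990/184⌉ − ⌈3933/184⌉ = 22 − 22 = 0
n=70: ⌈(71·57)/184⌉ − ⌈(70·57)/184⌉ = ⌈4047/184⌉ − ⌈3990/184⌉ = 22 − 22 = 0
n=71: ⌈(72·57)/184⌉ − ⌈(71·57)/184⌉ = ⌈4104/184⌉ − ⌈4047/184⌉ = 23 − 22 = 1
n=72: ⌈(73·57)/184⌉ − ⌈(72·57)/184⌉ = ⌈4161/184⌉ − ⌈4104/184⌉ = 23 − 23 = 0
n=73: ⌈(74·57)/184⌉ − ⌈(73·57)/184⌉ = ⌈4218/184⌉ − ⌈4161/184⌉ = 23 − 23 = 0
n=74: ⌈(75·57)/184⌉ − ⌈(74·57)/184⌉ = ⌈4275/184⌉ − ⌈4218/184⌉ = 24 − 23 = 1
n=75: ⌈(76·57)/184⌉ − ⌈(75·57)/184⌉ = ⌈4332/184⌉ − ⌈4275/184⌉ = 24 − 24 = 0
n=76: ⌈(77·57)/184⌉ − ⌈(76·57)/184⌉ = ⌈4389/184⌉ − ⌈4332/184⌉ = 24 − 24 = 0
n=77: ⌈(78·57)/184⌉ − ⌈(77·57)/184⌉ = ⌈4446/184⌉ − ⌈4389/184⌉ = 25 − 24 = 1
n=78: ⌈(79·57)/184⌉ − ⌈(78·57)/184⌉ = ⌈4503/184⌉ − ⌈4446/184⌉ = 25 − 25 = 0
n=79: ⌈(80·57)/184⌉ − ⌈(79·57)/184⌉ = ⌈4560/184⌉ − ⌈4503/184⌉ = 25 − 25 = 0
n=80: ⌈(81·57)/184⌉ − ⌈(80·57)/184⌉ = ⌈4617/184⌉ − ⌈4560/184⌉ = 26 − 25 = 1
n=81: ⌈(82·57)/184⌉ − ⌈(81·57)/184⌉ = ⌈4674/184⌉ − ⌈4617/184⌉ = 26 − 26 = 0
n=82: ⌈(83·57)/184⌉ − ⌈(82·57)/184⌉ = ⌈4731/184⌉ − ⌈4674/184⌉ = 26 − 26 = 0
n=83: ⌈(84·57)/184⌉ − ⌈(83·57)/184⌉ = ⌈4788/184⌉ − ⌈4731/184⌉ = 27 − 26 = 1
n=84: ⌈(85·57)/184⌉ − ⌈(84·57)/184⌉ = ⌈4845/184⌉ − ⌈4788/184⌉ = 27 − 27 = 0
n=85: ⌈(86·57)/184⌉ − ⌈(85·57)/184⌉ = ⌈4902/184⌉ − ⌈4845/184⌉ = 27 − 27 = 0
n=86: ⌈(87·57)/184⌉ − ⌈(86·57)/184⌉ = ⌈4959/184⌉ − ⌈4902/184⌉ = 27 − 27 = 0
n=87: ⌈(88·57)/184⌉ − ⌈(87·57)/184⌉ = ⌈5016/184⌉ − ⌈4959/184⌉ = 28 − 27 = 1
n=88: ⌈(89·57)/184⌉ − ⌈(88·57)/184⌉ = ⌈5073/184⌉ − ⌈5016/184⌉ = 28 − 28 = 0
n=89: ⌈(90·57)/184⌉ − ⌈(89·57)/184⌉ = ⌈5130/184⌉ − ⌈5073/184⌉ = 28 − 28 = 0
n=90: ⌈(91·57)/184⌉ − ⌈(90·57)/184⌉ = ⌈5187/184⌉ − ⌈5130/184⌉ = 29 − 28 = 1
n=91: ⌈(92·57)/184⌉ − ⌈(91·57)/184⌉ = ⌈5244/184⌉ − ⌈5187/184⌉ = 29 − 29 = 0
n=92: ⌈(93·57)/184⌉ − ⌈(92·57)/184⌉ = ⌈5301/184⌉ − ⌈5244/184⌉ = 29 − 29 = 0
n=93: ⌈(94·57)/184⌉ − ⌈(93·57)/184⌉ = ⌈5358/184⌉ − ⌈5301/184⌉ = 30 − 29 = 1


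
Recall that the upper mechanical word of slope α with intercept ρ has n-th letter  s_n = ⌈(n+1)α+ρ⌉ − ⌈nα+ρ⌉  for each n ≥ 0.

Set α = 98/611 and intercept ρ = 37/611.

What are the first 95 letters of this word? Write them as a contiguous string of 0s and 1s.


n=0: ⌈(1·98+37)/611⌉ − ⌈(0·98+37)/611⌉ = ⌈135/611⌉ − ⌈37/611⌉ = 1 − 1 = 0
n=1: ⌈(2·98+37)/611⌉ − ⌈(1·98+37)/611⌉ = ⌈233/611⌉ − ⌈135/611⌉ = 1 − 1 = 0
n=2: ⌈(3·98+37)/611⌉ − ⌈(2·98+37)/611⌉ = ⌈331/611⌉ − ⌈233/611⌉ = 1 − 1 = 0
n=3: ⌈(4·98+37)/611⌉ − ⌈(3·98+37)/611⌉ = ⌈429/611⌉ − ⌈331/611⌉ = 1 − 1 = 0
n=4: ⌈(5·98+37)/611⌉ − ⌈(4·98+37)/611⌉ = ⌈527/611⌉ − ⌈429/611⌉ = 1 − 1 = 0
n=5: ⌈(6·98+37)/611⌉ − ⌈(5·98+37)/611⌉ = ⌈625/611⌉ − ⌈527/611⌉ = 2 − 1 = 1
n=6: ⌈(7·98+37)/611⌉ − ⌈(6·98+37)/611⌉ = ⌈723/611⌉ − ⌈625/611⌉ = 2 − 2 = 0
n=7: ⌈(8·98+37)/611⌉ − ⌈(7·98+37)/611⌉ = ⌈821/611⌉ − ⌈723/611⌉ = 2 − 2 = 0
n=8: ⌈(9·98+37)/611⌉ − ⌈(8·98+37)/611⌉ = ⌈919/611⌉ − ⌈821/611⌉ = 2 − 2 = 0
n=9: ⌈(10·98+37)/611⌉ − ⌈(9·98+37)/611⌉ = ⌈1017/611⌉ − ⌈919/611⌉ = 2 − 2 = 0
n=10: ⌈(11·98+37)/611⌉ − ⌈(10·98+37)/611⌉ = ⌈1115/611⌉ − ⌈1017/611⌉ = 2 − 2 = 0
n=11: ⌈(12·98+37)/611⌉ − ⌈(11·98+37)/611⌉ = ⌈1213/611⌉ − ⌈1115/611⌉ = 2 − 2 = 0
n=12: ⌈(13·98+37)/611⌉ − ⌈(12·98+37)/611⌉ = ⌈1311/611⌉ − ⌈1213/611⌉ = 3 − 2 = 1
n=13: ⌈(14·98+37)/611⌉ − ⌈(13·98+37)/611⌉ = ⌈1409/611⌉ − ⌈1311/611⌉ = 3 − 3 = 0
n=14: ⌈(15·98+37)/611⌉ − ⌈(14·98+37)/611⌉ = ⌈1507/611⌉ − ⌈1409/611⌉ = 3 − 3 = 0
n=15: ⌈(16·98+37)/611⌉ − ⌈(15·98+37)/611⌉ = ⌈1605/611⌉ − ⌈1507/611⌉ = 3 − 3 = 0
n=16: ⌈(17·98+37)/611⌉ − ⌈(16·98+37)/611⌉ = ⌈1703/611⌉ − ⌈1605/611⌉ = 3 − 3 = 0
n=17: ⌈(18·98+37)/611⌉ − ⌈(17·98+37)/611⌉ = ⌈1801/611⌉ − ⌈1703/611⌉ = 3 − 3 = 0
n=18: ⌈(19·98+37)/611⌉ − ⌈(18·98+37)/611⌉ = ⌈1899/611⌉ − ⌈1801/611⌉ = 4 − 3 = 1
n=19: ⌈(20·98+37)/611⌉ − ⌈(19·98+37)/611⌉ = ⌈1997/611⌉ − ⌈1899/611⌉ = 4 − 4 = 0
n=20: ⌈(21·98+37)/611⌉ − ⌈(20·98+37)/611⌉ = ⌈2095/611⌉ − ⌈1997/611⌉ = 4 − 4 = 0
n=21: ⌈(22·98+37)/611⌉ − ⌈(21·98+37)/611⌉ = ⌈2193/611⌉ − ⌈2095/611⌉ = 4 − 4 = 0
n=22: ⌈(23·98+37)/611⌉ − ⌈(22·98+37)/611⌉ = ⌈2291/611⌉ − ⌈2193/611⌉ = 4 − 4 = 0
n=23: ⌈(24·98+37)/611⌉ − ⌈(23·98+37)/611⌉ = ⌈2389/611⌉ − ⌈2291/611⌉ = 4 − 4 = 0
n=24: ⌈(25·98+37)/611⌉ − ⌈(24·98+37)/611⌉ = ⌈2487/611⌉ − ⌈2389/611⌉ = 5 − 4 = 1
n=25: ⌈(26·98+37)/611⌉ − ⌈(25·98+37)/611⌉ = ⌈2585/611⌉ − ⌈2487/611⌉ = 5 − 5 = 0
n=26: ⌈(27·98+37)/611⌉ − ⌈(26·98+37)/611⌉ = ⌈2683/611⌉ − ⌈2585/611⌉ = 5 − 5 = 0
n=27: ⌈(28·98+37)/611⌉ − ⌈(27·98+37)/611⌉ = ⌈2781/611⌉ − ⌈2683/611⌉ = 5 − 5 = 0
n=28: ⌈(29·98+37)/611⌉ − ⌈(28·98+37)/611⌉ = ⌈2879/611⌉ − ⌈2781/611⌉ = 5 − 5 = 0
n=29: ⌈(30·98+37)/611⌉ − ⌈(29·98+37)/611⌉ = ⌈2977/611⌉ − ⌈2879/611⌉ = 5 − 5 = 0
n=30: ⌈(31·98+37)/611⌉ − ⌈(30·98+37)/611⌉ = ⌈3075/611⌉ − ⌈2977/611⌉ = 6 − 5 = 1
n=31: ⌈(32·98+37)/611⌉ − ⌈(31·98+37)/611⌉ = ⌈3173/611⌉ − ⌈3075/611⌉ = 6 − 6 = 0
n=32: ⌈(33·98+37)/611⌉ − ⌈(32·98+37)/611⌉ = ⌈3271/611⌉ − ⌈3173/611⌉ = 6 − 6 = 0
n=33: ⌈(34·98+37)/611⌉ − ⌈(33·98+37)/611⌉ = ⌈3369/611⌉ − ⌈3271/611⌉ = 6 − 6 = 0
n=34: ⌈(35·98+37)/611⌉ − ⌈(34·98+37)/611⌉ = ⌈3467/611⌉ − ⌈3369/611⌉ = 6 − 6 = 0
n=35: ⌈(36·98+37)/611⌉ − ⌈(35·98+37)/611⌉ = ⌈3565/611⌉ − ⌈3467/611⌉ = 6 − 6 = 0
n=36: ⌈(37·98+37)/611⌉ − ⌈(36·98+37)/611⌉ = ⌈3663/611⌉ − ⌈3565/611⌉ = 6 − 6 = 0
n=37: ⌈(38·98+37)/611⌉ − ⌈(37·98+37)/611⌉ = ⌈3761/611⌉ − ⌈3663/611⌉ = 7 − 6 = 1
n=38: ⌈(39·98+37)/611⌉ − ⌈(38·98+37)/611⌉ = ⌈3859/611⌉ − ⌈3761/611⌉ = 7 − 7 = 0
n=39: ⌈(40·98+37)/611⌉ − ⌈(39·98+37)/611⌉ = ⌈3957/611⌉ − ⌈3859/611⌉ = 7 − 7 = 0
n=40: ⌈(41·98+37)/611⌉ − ⌈(40·98+37)/611⌉ = ⌈4055/611⌉ − ⌈3957/611⌉ = 7 − 7 = 0
n=41: ⌈(42·98+37)/611⌉ − ⌈(41·98+37)/611⌉ = ⌈4153/611⌉ − ⌈4055/611⌉ = 7 − 7 = 0
n=42: ⌈(43·98+37)/611⌉ − ⌈(42·98+37)/611⌉ = ⌈4251/611⌉ − ⌈4153/611⌉ = 7 − 7 = 0
n=43: ⌈(44·98+37)/611⌉ − ⌈(43·98+37)/611⌉ = ⌈4349/611⌉ − ⌈4251/611⌉ = 8 − 7 = 1
n=44: ⌈(45·98+37)/611⌉ − ⌈(44·98+37)/611⌉ = ⌈4447/611⌉ − ⌈4349/611⌉ = 8 − 8 = 0
n=45: ⌈(46·98+37)/611⌉ − ⌈(45·98+37)/611⌉ = ⌈4545/611⌉ − ⌈4447/611⌉ = 8 − 8 = 0
n=46: ⌈(47·98+37)/611⌉ − ⌈(46·98+37)/611⌉ = ⌈4643/611⌉ − ⌈4545/611⌉ = 8 − 8 = 0
n=47: ⌈(48·98+37)/611⌉ − ⌈(47·98+37)/611⌉ = ⌈4741/611⌉ − ⌈4643/611⌉ = 8 − 8 = 0
n=48: ⌈(49·98+37)/611⌉ − ⌈(48·98+37)/611⌉ = ⌈4839/611⌉ − ⌈4741/611⌉ = 8 − 8 = 0
n=49: ⌈(50·98+37)/611⌉ − ⌈(49·98+37)/611⌉ = ⌈4937/611⌉ − ⌈4839/611⌉ = 9 − 8 = 1
n=50: ⌈(51·98+37)/611⌉ − ⌈(50·98+37)/611⌉ = ⌈5035/611⌉ − ⌈4937/611⌉ = 9 − 9 = 0
n=51: ⌈(52·98+37)/611⌉ − ⌈(51·98+37)/611⌉ = ⌈5133/611⌉ − ⌈5035/611⌉ = 9 − 9 = 0
n=52: ⌈(53·98+37)/611⌉ − ⌈(52·98+37)/611⌉ = ⌈5231/611⌉ − ⌈5133/611⌉ = 9 − 9 = 0
n=53: ⌈(54·98+37)/611⌉ − ⌈(53·98+37)/611⌉ = ⌈5329/611⌉ − ⌈5231/611⌉ = 9 − 9 = 0
n=54: ⌈(55·98+37)/611⌉ − ⌈(54·98+37)/611⌉ = ⌈5427/611⌉ − ⌈5329/611⌉ = 9 − 9 = 0
n=55: ⌈(56·98+37)/611⌉ − ⌈(55·98+37)/611⌉ = ⌈5525/611⌉ − ⌈5427/611⌉ = 10 − 9 = 1
n=56: ⌈(57·98+37)/611⌉ − ⌈(56·98+37)/611⌉ = ⌈5623/611⌉ − ⌈5525/611⌉ = 10 − 10 = 0
n=57: ⌈(58·98+37)/611⌉ − ⌈(57·98+37)/611⌉ = ⌈5721/611⌉ − ⌈5623/611⌉ = 10 − 10 = 0
n=58: ⌈(59·98+37)/611⌉ − ⌈(58·98+37)/611⌉ = ⌈5819/611⌉ − ⌈5721/611⌉ = 10 − 10 = 0
n=59: ⌈(60·98+37)/611⌉ − ⌈(59·98+37)/611⌉ = ⌈5917/611⌉ − ⌈5819/611⌉ = 10 − 10 = 0
n=60: ⌈(61·98+37)/611⌉ − ⌈(60·98+37)/611⌉ = ⌈6015/611⌉ − ⌈5917/611⌉ = 10 − 10 = 0
n=61: ⌈(62·98+37)/611⌉ − ⌈(61·98+37)/611⌉ = ⌈6113/611⌉ − ⌈6015/611⌉ = 11 − 10 = 1
n=62: ⌈(63·98+37)/611⌉ − ⌈(62·98+37)/611⌉ = ⌈6211/611⌉ − ⌈6113/611⌉ = 11 − 11 = 0
n=63: ⌈(64·98+37)/611⌉ − ⌈(63·98+37)/611⌉ = ⌈6309/611⌉ − ⌈6211/611⌉ = 11 − 11 = 0
n=64: ⌈(65·98+37)/611⌉ − ⌈(64·98+37)/611⌉ = ⌈6407/611⌉ − ⌈6309/611⌉ = 11 − 11 = 0
n=65: ⌈(66·98+37)/611⌉ − ⌈(65·98+37)/611⌉ = ⌈6505/611⌉ − ⌈6407/611⌉ = 11 − 11 = 0
n=66: ⌈(67·98+37)/611⌉ − ⌈(66·98+37)/611⌉ = ⌈6603/611⌉ − ⌈6505/611⌉ = 11 − 11 = 0
n=67: ⌈(68·98+37)/611⌉ − ⌈(67·98+37)/611⌉ = ⌈6701/611⌉ − ⌈6603/611⌉ = 11 − 11 = 0
n=68: ⌈(69·98+37)/611⌉ − ⌈(68·98+37)/611⌉ = ⌈6799/611⌉ − ⌈6701/611⌉ = 12 − 11 = 1
n=69: ⌈(70·98+37)/611⌉ − ⌈(69·98+37)/611⌉ = ⌈6897/611⌉ − ⌈6799/611⌉ = 12 − 12 = 0
n=70: ⌈(71·98+37)/611⌉ − ⌈(70·98+37)/611⌉ = ⌈6995/611⌉ − ⌈6897/611⌉ = 12 − 12 = 0
n=71: ⌈(72·98+37)/611⌉ − ⌈(71·98+37)/611⌉ = ⌈7093/611⌉ − ⌈6995/611⌉ = 12 − 12 = 0
n=72: ⌈(73·98+37)/611⌉ − ⌈(72·98+37)/611⌉ = ⌈7191/611⌉ − ⌈7093/611⌉ = 12 − 12 = 0
n=73: ⌈(74·98+37)/611⌉ − ⌈(73·98+37)/611⌉ = ⌈7289/611⌉ − ⌈7191/611⌉ = 12 − 12 = 0
n=74: ⌈(75·98+37)/611⌉ − ⌈(74·98+37)/611⌉ = ⌈7387/611⌉ − ⌈7289/611⌉ = 13 − 12 = 1
n=75: ⌈(76·98+37)/611⌉ − ⌈(75·98+37)/611⌉ = ⌈7485/611⌉ − ⌈7387/611⌉ = 13 − 13 = 0
n=76: ⌈(77·98+37)/611⌉ − ⌈(76·98+37)/611⌉ = ⌈7583/611⌉ − ⌈7485/611⌉ = 13 − 13 = 0
n=77: ⌈(78·98+37)/611⌉ − ⌈(77·98+37)/611⌉ = ⌈7681/611⌉ − ⌈7583/611⌉ = 13 − 13 = 0
n=78: ⌈(79·98+37)/611⌉ − ⌈(78·98+37)/611⌉ = ⌈7779/611⌉ − ⌈7681/611⌉ = 13 − 13 = 0
n=79: ⌈(80·98+37)/611⌉ − ⌈(79·98+37)/611⌉ = ⌈7877/611⌉ − ⌈7779/611⌉ = 13 − 13 = 0
n=80: ⌈(81·98+37)/611⌉ − ⌈(80·98+37)/611⌉ = ⌈7975/611⌉ − ⌈7877/611⌉ = 14 − 13 = 1
n=81: ⌈(82·98+37)/611⌉ − ⌈(81·98+37)/611⌉ = ⌈8073/611⌉ − ⌈7975/611⌉ = 14 − 14 = 0
n=82: ⌈(83·98+37)/611⌉ − ⌈(82·98+37)/611⌉ = ⌈8171/611⌉ − ⌈8073/611⌉ = 14 − 14 = 0
n=83: ⌈(84·98+37)/611⌉ − ⌈(83·98+37)/611⌉ = ⌈8269/611⌉ − ⌈8171/611⌉ = 14 − 14 = 0
n=84: ⌈(85·98+37)/611⌉ − ⌈(84·98+37)/611⌉ = ⌈8367/611⌉ − ⌈8269/611⌉ = 14 − 14 = 0
n=85: ⌈(86·98+37)/611⌉ − ⌈(85·98+37)/611⌉ = ⌈8465/611⌉ − ⌈8367/611⌉ = 14 − 14 = 0
n=86: ⌈(87·98+37)/611⌉ − ⌈(86·98+37)/611⌉ = ⌈8563/611⌉ − ⌈8465/611⌉ = 15 − 14 = 1
n=87: ⌈(88·98+37)/611⌉ − ⌈(87·98+37)/611⌉ = ⌈8661/611⌉ − ⌈8563/611⌉ = 15 − 15 = 0
n=88: ⌈(89·98+37)/611⌉ − ⌈(88·98+37)/611⌉ = ⌈8759/611⌉ − ⌈8661/611⌉ = 15 − 15 = 0
n=89: ⌈(90·98+37)/611⌉ − ⌈(89·98+37)/611⌉ = ⌈8857/611⌉ − ⌈8759/611⌉ = 15 − 15 = 0
n=90: ⌈(91·98+37)/611⌉ − ⌈(90·98+37)/611⌉ = ⌈8955/611⌉ − ⌈8857/611⌉ = 15 − 15 = 0
n=91: ⌈(92·98+37)/611⌉ − ⌈(91·98+37)/611⌉ = ⌈9053/611⌉ − ⌈8955/611⌉ = 15 − 15 = 0
n=92: ⌈(93·98+37)/611⌉ − ⌈(92·98+37)/611⌉ = ⌈9151/611⌉ − ⌈9053/611⌉ = 15 − 15 = 0
n=93: ⌈(94·98+37)/611⌉ − ⌈(93·98+37)/611⌉ = ⌈9249/611⌉ − ⌈9151/611⌉ = 16 − 15 = 1
n=94: ⌈(95·98+37)/611⌉ − ⌈(94·98+37)/611⌉ = ⌈9347/611⌉ − ⌈9249/611⌉ = 16 − 16 = 0

00000100000010000010000010000010000001000001000001000001000001000000100000100000100000100000010
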